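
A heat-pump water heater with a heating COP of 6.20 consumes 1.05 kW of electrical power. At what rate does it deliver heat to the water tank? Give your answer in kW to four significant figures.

Q̇_H = COP_HP × Ẇ = 6.20 × 1.050 = 6.510 kW.

6.510 kW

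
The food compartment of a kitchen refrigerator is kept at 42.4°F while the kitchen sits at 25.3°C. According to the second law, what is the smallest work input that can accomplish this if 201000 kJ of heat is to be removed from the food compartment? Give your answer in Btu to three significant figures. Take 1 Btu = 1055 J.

In absolute terms T_C = 278.93 K and T_H = 298.45 K, so ΔT = 19.52 K.
The reversible limit is COP_R = T_C/ΔT = 14.29, so W_min = Q_C/COP = Q_C·ΔT/T_C.
W_min = 201000 × 19.52/278.93 = 14070 kJ = 13330 Btu.

13300 Btu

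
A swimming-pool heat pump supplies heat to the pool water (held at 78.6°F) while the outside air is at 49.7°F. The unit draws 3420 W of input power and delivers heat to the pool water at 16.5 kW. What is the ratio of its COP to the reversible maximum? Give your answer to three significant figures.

Converting, Q̇_H = 16.50 kW = 16500 W, so COP_actual = Q̇_H/Ẇ = 16500/3420 = 4.825.
In absolute terms T_C = 282.98 K and T_H = 299.04 K, so ΔT = 16.06 K.
COP_Carnot = T_H/ΔT = 299.04/16.06 = 18.63.
η_II = COP_actual/COP_Carnot = 4.825/18.63 = 0.2590.

0.259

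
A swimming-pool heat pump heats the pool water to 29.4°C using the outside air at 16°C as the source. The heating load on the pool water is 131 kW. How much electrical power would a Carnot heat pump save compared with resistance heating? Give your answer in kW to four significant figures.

125.2 kW

In absolute terms T_C = 289.15 K and T_H = 302.55 K, so ΔT = 13.40 K.
COP_Carnot = T_H/ΔT = 302.55/13.40 = 22.58.
Resistance heating needs Ẇ_res = Q̇_H = 131.0 kW; the reversible heat pump needs only Ẇ_hp = Q̇_H/COP = 5.802 kW.
Saving = 131.0 − 5.802 = 125.2 kW.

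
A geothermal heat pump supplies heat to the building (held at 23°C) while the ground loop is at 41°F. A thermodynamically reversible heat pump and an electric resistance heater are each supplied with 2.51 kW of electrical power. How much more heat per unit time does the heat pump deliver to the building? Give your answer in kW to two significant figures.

In absolute terms T_C = 278.15 K and T_H = 296.15 K, so ΔT = 18.00 K.
COP_Carnot = T_H/ΔT = 296.15/18.00 = 16.45.
The heat pump delivers Q̇_H = COP × Ẇ = 41.30 kW; the resistance heater delivers Ẇ = 2.510 kW.
Extra = (COP − 1)·Ẇ = 38.79 kW.

39 kW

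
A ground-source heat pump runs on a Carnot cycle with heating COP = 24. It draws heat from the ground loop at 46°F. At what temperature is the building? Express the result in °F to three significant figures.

68.0 °F

COP_HP = T_H/(T_H − T_C) rearranges to T_H = COP·T_C/(COP − 1).
With T_C = 280.93 K, T_H = 24 × 280.93/23.00 = 293.14 K.
Converting, 293.14 K = 67.99°F.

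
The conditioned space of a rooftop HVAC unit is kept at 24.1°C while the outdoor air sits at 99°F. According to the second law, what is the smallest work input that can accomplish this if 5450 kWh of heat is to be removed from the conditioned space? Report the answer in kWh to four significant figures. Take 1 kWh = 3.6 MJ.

240.6 kWh

In absolute terms T_C = 297.25 K and T_H = 310.37 K, so ΔT = 13.12 K.
The reversible limit is COP_R = T_C/ΔT = 22.65, so W_min = Q_C/COP = Q_C·ΔT/T_C.
W_min = 5450 × 13.12/297.25 = 240.6 kWh.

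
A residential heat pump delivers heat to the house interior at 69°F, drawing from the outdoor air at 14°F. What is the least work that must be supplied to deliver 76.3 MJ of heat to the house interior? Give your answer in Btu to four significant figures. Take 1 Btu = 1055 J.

7524 Btu

In absolute terms T_C = 263.15 K and T_H = 293.71 K, so ΔT = 30.56 K.
The reversible limit is COP_HP = T_H/ΔT = 9.612, so W_min = Q_H/COP = Q_H·ΔT/T_H.
W_min = 76.30 × 30.56/293.71 = 7.938 MJ = 7524 Btu.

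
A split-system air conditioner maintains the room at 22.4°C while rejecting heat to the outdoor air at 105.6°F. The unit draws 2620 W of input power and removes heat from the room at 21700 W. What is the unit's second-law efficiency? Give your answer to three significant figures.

0.518

COP_actual = Q̇_C/Ẇ = 21700/2620 = 8.282.
In absolute terms T_C = 295.55 K and T_H = 314.04 K, so ΔT = 18.49 K.
COP_Carnot = T_C/ΔT = 295.55/18.49 = 15.99.
η_II = COP_actual/COP_Carnot = 8.282/15.99 = 0.5181.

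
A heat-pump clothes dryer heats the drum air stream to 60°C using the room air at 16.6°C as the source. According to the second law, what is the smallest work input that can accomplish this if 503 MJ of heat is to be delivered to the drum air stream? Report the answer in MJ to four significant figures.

In absolute terms T_C = 289.75 K and T_H = 333.15 K, so ΔT = 43.40 K.
The reversible limit is COP_HP = T_H/ΔT = 7.676, so W_min = Q_H/COP = Q_H·ΔT/T_H.
W_min = 503.0 × 43.40/333.15 = 65.53 MJ.

65.53 MJ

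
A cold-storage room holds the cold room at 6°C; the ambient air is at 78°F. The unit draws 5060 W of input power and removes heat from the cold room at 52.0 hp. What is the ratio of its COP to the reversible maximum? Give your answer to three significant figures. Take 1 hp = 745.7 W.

0.537

Converting, Q̇_C = 52.00 hp = 38780 W, so COP_actual = Q̇_C/Ẇ = 38780/5060 = 7.663.
In absolute terms T_C = 279.15 K and T_H = 298.71 K, so ΔT = 19.56 K.
COP_Carnot = T_C/ΔT = 279.15/19.56 = 14.27.
η_II = COP_actual/COP_Carnot = 7.663/14.27 = 0.5368.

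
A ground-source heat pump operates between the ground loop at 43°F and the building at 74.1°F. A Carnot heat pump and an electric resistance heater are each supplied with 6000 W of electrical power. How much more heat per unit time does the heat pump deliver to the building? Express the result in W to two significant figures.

97000 W

In absolute terms T_C = 279.26 K and T_H = 296.54 K, so ΔT = 17.28 K.
COP_Carnot = T_H/ΔT = 296.54/17.28 = 17.16.
The heat pump delivers Q̇_H = COP × Ẇ = 103000 W; the resistance heater delivers Ẇ = 6000 W.
Extra = (COP − 1)·Ẇ = 96980 W.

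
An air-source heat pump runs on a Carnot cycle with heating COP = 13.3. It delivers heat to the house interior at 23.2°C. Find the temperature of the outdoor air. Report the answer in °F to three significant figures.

COP_HP = T_H/(T_H − T_C) gives T_H − T_C = T_H/COP.
With T_H = 296.35 K, T_C = 296.35 × (1 − 1/13.3) = 274.07 K.
Converting, 274.07 K = 33.65°F.

33.7 °F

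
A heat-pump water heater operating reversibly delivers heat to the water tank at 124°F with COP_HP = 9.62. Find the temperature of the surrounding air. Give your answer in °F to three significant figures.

COP_HP = T_H/(T_H − T_C) gives T_H − T_C = T_H/COP.
With T_H = 324.26 K, T_C = 324.26 × (1 − 1/9.62) = 290.55 K.
Converting, 290.55 K = 63.33°F.

63.3 °F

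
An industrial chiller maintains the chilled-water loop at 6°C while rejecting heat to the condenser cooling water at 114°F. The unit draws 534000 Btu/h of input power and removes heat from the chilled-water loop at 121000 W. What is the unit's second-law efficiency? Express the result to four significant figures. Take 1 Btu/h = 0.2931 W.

Converting, Q̇_C = 121000 W = 412800 Btu/h, so COP_actual = Q̇_C/Ẇ = 412800/534000 = 0.7731.
In absolute terms T_C = 279.15 K and T_H = 318.71 K, so ΔT = 39.56 K.
COP_Carnot = T_C/ΔT = 279.15/39.56 = 7.057.
η_II = COP_actual/COP_Carnot = 0.7731/7.057 = 0.1095.

0.1095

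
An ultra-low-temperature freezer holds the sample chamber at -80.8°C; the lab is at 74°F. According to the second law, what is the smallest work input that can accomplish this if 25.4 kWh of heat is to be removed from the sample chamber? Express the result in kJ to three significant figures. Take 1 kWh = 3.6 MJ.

49500 kJ

In absolute terms T_C = 192.35 K and T_H = 296.48 K, so ΔT = 104.1 K.
The reversible limit is COP_R = T_C/ΔT = 1.847, so W_min = Q_C/COP = Q_C·ΔT/T_C.
W_min = 25.40 × 104.1/192.35 = 13.75 kWh = 49500 kJ.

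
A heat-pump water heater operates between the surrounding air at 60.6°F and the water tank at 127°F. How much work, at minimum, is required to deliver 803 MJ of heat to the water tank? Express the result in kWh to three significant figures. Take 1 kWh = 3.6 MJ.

In absolute terms T_C = 289.04 K and T_H = 325.93 K, so ΔT = 36.89 K.
The reversible limit is COP_HP = T_H/ΔT = 8.835, so W_min = Q_H/COP = Q_H·ΔT/T_H.
W_min = 803.0 × 36.89/325.93 = 90.88 MJ = 25.25 kWh.

25.2 kWh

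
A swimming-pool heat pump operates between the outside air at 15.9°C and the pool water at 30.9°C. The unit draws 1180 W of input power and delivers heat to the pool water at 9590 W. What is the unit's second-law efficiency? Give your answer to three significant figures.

0.401

COP_actual = Q̇_H/Ẇ = 9590/1180 = 8.127.
In absolute terms T_C = 289.05 K and T_H = 304.05 K, so ΔT = 15.00 K.
COP_Carnot = T_H/ΔT = 304.05/15.00 = 20.27.
η_II = COP_actual/COP_Carnot = 8.127/20.27 = 0.4009.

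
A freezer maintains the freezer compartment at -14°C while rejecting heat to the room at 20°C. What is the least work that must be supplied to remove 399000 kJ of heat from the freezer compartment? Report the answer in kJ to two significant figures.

52000 kJ

In absolute terms T_C = 259.15 K and T_H = 293.15 K, so ΔT = 34.00 K.
The reversible limit is COP_R = T_C/ΔT = 7.622, so W_min = Q_C/COP = Q_C·ΔT/T_C.
W_min = 399000 × 34.00/259.15 = 52350 kJ.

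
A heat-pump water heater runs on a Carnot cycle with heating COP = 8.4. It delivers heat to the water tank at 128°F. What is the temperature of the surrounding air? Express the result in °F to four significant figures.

COP_HP = T_H/(T_H − T_C) gives T_H − T_C = T_H/COP.
With T_H = 326.48 K, T_C = 326.48 × (1 − 1/8.4) = 287.62 K.
Converting, 287.62 K = 58.04°F.

58.04 °F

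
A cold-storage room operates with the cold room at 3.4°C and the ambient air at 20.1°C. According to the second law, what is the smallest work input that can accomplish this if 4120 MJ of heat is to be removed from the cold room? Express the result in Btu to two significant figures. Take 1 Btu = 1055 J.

240000 Btu

In absolute terms T_C = 276.55 K and T_H = 293.25 K, so ΔT = 16.70 K.
The reversible limit is COP_R = T_C/ΔT = 16.56, so W_min = Q_C/COP = Q_C·ΔT/T_C.
W_min = 4120 × 16.70/276.55 = 248.8 MJ = 235800 Btu.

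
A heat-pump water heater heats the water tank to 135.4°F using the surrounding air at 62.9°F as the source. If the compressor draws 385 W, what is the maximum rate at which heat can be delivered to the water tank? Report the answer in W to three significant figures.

3160 W

In absolute terms T_C = 290.32 K and T_H = 330.59 K, so ΔT = 40.28 K.
COP_Carnot = T_H/ΔT = 330.59/40.28 = 8.208.
Q̇_max = COP_Carnot × Ẇ = 8.208 × 385.0 W = 3160 W.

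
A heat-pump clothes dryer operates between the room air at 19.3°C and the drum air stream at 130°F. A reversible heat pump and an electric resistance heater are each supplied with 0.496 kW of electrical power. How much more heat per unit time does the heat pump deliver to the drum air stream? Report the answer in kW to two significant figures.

4.1 kW

In absolute terms T_C = 292.45 K and T_H = 327.59 K, so ΔT = 35.14 K.
COP_Carnot = T_H/ΔT = 327.59/35.14 = 9.321.
The heat pump delivers Q̇_H = COP × Ẇ = 4.623 kW; the resistance heater delivers Ẇ = 0.4960 kW.
Extra = (COP − 1)·Ẇ = 4.127 kW.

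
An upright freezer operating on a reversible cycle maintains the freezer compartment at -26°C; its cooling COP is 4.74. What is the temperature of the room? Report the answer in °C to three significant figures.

COP_R = T_C/(T_H − T_C) gives T_H − T_C = T_C/COP.
With T_C = 247.15 K, T_H = 247.15 × (1 + 1/4.74) = 299.29 K.
Converting, 299.29 K = 26.14°C.

26.1 °C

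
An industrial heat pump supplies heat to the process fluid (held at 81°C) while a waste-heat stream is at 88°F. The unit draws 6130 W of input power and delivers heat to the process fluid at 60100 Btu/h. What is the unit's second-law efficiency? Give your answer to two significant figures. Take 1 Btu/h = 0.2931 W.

Converting, Q̇_H = 60100 Btu/h = 17620 W, so COP_actual = Q̇_H/Ẇ = 17620/6130 = 2.874.
In absolute terms T_C = 304.26 K and T_H = 354.15 K, so ΔT = 49.89 K.
COP_Carnot = T_H/ΔT = 354.15/49.89 = 7.099.
η_II = COP_actual/COP_Carnot = 2.874/7.099 = 0.4048.

0.40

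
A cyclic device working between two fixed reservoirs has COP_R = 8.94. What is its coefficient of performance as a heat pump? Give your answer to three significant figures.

The first law on one cycle gives Q_H = Q_C + W, so Q_H/W = Q_C/W + 1.
COP_HP = COP_R + 1 = 8.94 + 1 = 9.94.

9.94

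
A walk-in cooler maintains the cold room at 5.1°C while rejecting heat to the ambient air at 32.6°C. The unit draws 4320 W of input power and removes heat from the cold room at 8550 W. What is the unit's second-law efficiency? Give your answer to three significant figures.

0.196

COP_actual = Q̇_C/Ẇ = 8550/4320 = 1.979.
In absolute terms T_C = 278.25 K and T_H = 305.75 K, so ΔT = 27.50 K.
COP_Carnot = T_C/ΔT = 278.25/27.50 = 10.12.
η_II = COP_actual/COP_Carnot = 1.979/10.12 = 0.1956.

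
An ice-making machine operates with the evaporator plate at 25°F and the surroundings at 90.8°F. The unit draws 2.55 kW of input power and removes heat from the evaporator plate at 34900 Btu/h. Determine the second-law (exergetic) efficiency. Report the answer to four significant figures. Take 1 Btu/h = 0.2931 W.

Converting, Q̇_C = 34900 Btu/h = 10.23 kW, so COP_actual = Q̇_C/Ẇ = 10.23/2.550 = 4.011.
In absolute terms T_C = 269.26 K and T_H = 305.82 K, so ΔT = 36.56 K.
COP_Carnot = T_C/ΔT = 269.26/36.56 = 7.366.
η_II = COP_actual/COP_Carnot = 4.011/7.366 = 0.5446.

0.5446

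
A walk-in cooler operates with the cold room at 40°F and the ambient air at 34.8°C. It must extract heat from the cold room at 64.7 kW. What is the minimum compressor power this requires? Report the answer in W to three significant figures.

7080 W

In absolute terms T_C = 277.59 K and T_H = 307.95 K, so ΔT = 30.36 K.
COP_Carnot = T_C/ΔT = 277.59/30.36 = 9.145.
Ẇ_min = Q̇/COP_Carnot = 64.70/9.145 = 7.075 kW = 7075 W.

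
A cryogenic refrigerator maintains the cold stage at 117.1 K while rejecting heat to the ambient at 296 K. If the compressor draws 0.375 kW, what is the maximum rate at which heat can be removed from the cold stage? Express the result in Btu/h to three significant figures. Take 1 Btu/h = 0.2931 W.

The reservoir spacing is ΔT = 296 − 117.1 = 178.9 K.
COP_Carnot = T_C/ΔT = 117.10/178.9 = 0.6546.
Q̇_max = COP_Carnot × Ẇ = 0.6546 × 0.3750 kW = 0.2455 kW = 837.5 Btu/h.

837 Btu/h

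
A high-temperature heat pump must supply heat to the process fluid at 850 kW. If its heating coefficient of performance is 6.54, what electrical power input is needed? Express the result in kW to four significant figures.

130.0 kW

Ẇ = Q̇_H/COP_HP = 850.0/6.54 = 130.0 kW.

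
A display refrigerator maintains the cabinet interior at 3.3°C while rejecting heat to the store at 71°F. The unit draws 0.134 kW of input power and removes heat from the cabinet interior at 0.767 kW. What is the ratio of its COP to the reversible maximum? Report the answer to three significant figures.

0.380

COP_actual = Q̇_C/Ẇ = 0.7670/0.1340 = 5.724.
In absolute terms T_C = 276.45 K and T_H = 294.82 K, so ΔT = 18.37 K.
COP_Carnot = T_C/ΔT = 276.45/18.37 = 15.05.
η_II = COP_actual/COP_Carnot = 5.724/15.05 = 0.3803.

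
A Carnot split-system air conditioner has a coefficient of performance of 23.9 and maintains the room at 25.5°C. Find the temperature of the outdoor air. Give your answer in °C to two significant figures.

38 °C

COP_R = T_C/(T_H − T_C) gives T_H − T_C = T_C/COP.
With T_C = 298.65 K, T_H = 298.65 × (1 + 1/23.9) = 311.15 K.
Converting, 311.15 K = 38.00°C.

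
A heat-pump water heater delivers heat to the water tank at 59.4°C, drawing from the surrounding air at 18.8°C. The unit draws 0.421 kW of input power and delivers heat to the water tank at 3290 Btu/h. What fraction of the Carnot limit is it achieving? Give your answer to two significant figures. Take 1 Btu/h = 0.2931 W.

Converting, Q̇_H = 3290 Btu/h = 0.9643 kW, so COP_actual = Q̇_H/Ẇ = 0.9643/0.4210 = 2.290.
In absolute terms T_C = 291.95 K and T_H = 332.55 K, so ΔT = 40.60 K.
COP_Carnot = T_H/ΔT = 332.55/40.60 = 8.191.
η_II = COP_actual/COP_Carnot = 2.290/8.191 = 0.2796.

0.28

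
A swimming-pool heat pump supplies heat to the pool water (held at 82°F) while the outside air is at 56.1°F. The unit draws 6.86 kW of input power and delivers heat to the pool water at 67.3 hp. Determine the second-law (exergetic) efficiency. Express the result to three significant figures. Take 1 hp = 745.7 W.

Converting, Q̇_H = 67.30 hp = 50.19 kW, so COP_actual = Q̇_H/Ẇ = 50.19/6.860 = 7.316.
In absolute terms T_C = 286.54 K and T_H = 300.93 K, so ΔT = 14.39 K.
COP_Carnot = T_H/ΔT = 300.93/14.39 = 20.91.
η_II = COP_actual/COP_Carnot = 7.316/20.91 = 0.3498.

0.350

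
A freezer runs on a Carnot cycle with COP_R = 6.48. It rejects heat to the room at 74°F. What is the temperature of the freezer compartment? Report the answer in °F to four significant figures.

For a Carnot refrigerator COP_R = T_C/(T_H − T_C), so T_C = COP·T_H/(1 + COP).
With T_H = 296.48 K, T_C = 6.48 × 296.48/7.480 = 256.85 K.
Converting, 256.85 K = 2.65°F.

2.654 °F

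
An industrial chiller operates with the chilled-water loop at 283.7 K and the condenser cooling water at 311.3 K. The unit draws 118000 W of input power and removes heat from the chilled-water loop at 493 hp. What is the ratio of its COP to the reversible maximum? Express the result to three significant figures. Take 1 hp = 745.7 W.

0.303

Converting, Q̇_C = 493.0 hp = 367600 W, so COP_actual = Q̇_C/Ẇ = 367600/118000 = 3.116.
The reservoir spacing is ΔT = 311.3 − 283.7 = 27.60 K.
COP_Carnot = T_C/ΔT = 283.70/27.60 = 10.28.
η_II = COP_actual/COP_Carnot = 3.116/10.28 = 0.3031.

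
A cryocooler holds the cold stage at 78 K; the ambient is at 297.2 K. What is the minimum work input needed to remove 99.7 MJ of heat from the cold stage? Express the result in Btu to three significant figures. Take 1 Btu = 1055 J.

266000 Btu

The reservoir spacing is ΔT = 297.2 − 78 = 219.2 K.
The reversible limit is COP_R = T_C/ΔT = 0.3558, so W_min = Q_C/COP = Q_C·ΔT/T_C.
W_min = 99.70 × 219.2/78.00 = 280.2 MJ = 265600 Btu.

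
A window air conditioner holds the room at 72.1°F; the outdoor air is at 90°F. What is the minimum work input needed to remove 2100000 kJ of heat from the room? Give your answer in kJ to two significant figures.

71000 kJ

In absolute terms T_C = 295.43 K and T_H = 305.37 K, so ΔT = 9.944 K.
The reversible limit is COP_R = T_C/ΔT = 29.71, so W_min = Q_C/COP = Q_C·ΔT/T_C.
W_min = 2100000 × 9.944/295.43 = 70690 kJ.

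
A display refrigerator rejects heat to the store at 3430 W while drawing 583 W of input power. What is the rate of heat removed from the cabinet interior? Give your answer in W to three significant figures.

For a cyclic device the first law requires Q̇_H = Q̇_C + Ẇ.
Q̇_C = Q̇_H − Ẇ = 2847 W.

2850 W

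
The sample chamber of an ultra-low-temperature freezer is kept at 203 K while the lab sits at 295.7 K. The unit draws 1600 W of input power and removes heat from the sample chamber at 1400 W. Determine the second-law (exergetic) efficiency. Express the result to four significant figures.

0.3996

COP_actual = Q̇_C/Ẇ = 1400/1600 = 0.8750.
The reservoir spacing is ΔT = 295.7 − 203 = 92.70 K.
COP_Carnot = T_C/ΔT = 203.00/92.70 = 2.190.
η_II = COP_actual/COP_Carnot = 0.8750/2.190 = 0.3996.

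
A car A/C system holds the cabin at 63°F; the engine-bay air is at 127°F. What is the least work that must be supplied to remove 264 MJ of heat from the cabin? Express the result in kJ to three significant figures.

32300 kJ

In absolute terms T_C = 290.37 K and T_H = 325.93 K, so ΔT = 35.56 K.
The reversible limit is COP_R = T_C/ΔT = 8.167, so W_min = Q_C/COP = Q_C·ΔT/T_C.
W_min = 264.0 × 35.56/290.37 = 32.33 MJ = 32330 kJ.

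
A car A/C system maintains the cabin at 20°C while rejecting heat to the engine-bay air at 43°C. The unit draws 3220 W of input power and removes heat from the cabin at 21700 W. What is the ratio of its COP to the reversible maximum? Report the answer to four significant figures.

COP_actual = Q̇_C/Ẇ = 21700/3220 = 6.739.
In absolute terms T_C = 293.15 K and T_H = 316.15 K, so ΔT = 23.00 K.
COP_Carnot = T_C/ΔT = 293.15/23.00 = 12.75.
η_II = COP_actual/COP_Carnot = 6.739/12.75 = 0.5287.

0.5287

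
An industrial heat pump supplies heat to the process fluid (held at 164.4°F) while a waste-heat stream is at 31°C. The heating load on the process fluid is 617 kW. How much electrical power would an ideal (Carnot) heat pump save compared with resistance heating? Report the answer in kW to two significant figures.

540 kW

In absolute terms T_C = 304.15 K and T_H = 346.71 K, so ΔT = 42.56 K.
COP_Carnot = T_H/ΔT = 346.71/42.56 = 8.147.
Resistance heating needs Ẇ_res = Q̇_H = 617.0 kW; the reversible heat pump needs only Ẇ_hp = Q̇_H/COP = 75.73 kW.
Saving = 617.0 − 75.73 = 541.3 kW.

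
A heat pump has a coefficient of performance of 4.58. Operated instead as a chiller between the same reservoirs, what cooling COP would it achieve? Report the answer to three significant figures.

3.58

Since Q_H = Q_C + W for any cycle, COP_R = Q_C/W = Q_H/W − 1.
COP_R = 4.58 − 1 = 3.58.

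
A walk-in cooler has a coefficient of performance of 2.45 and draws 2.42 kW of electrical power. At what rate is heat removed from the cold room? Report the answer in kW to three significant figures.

5.93 kW

Q̇_C = COP × Ẇ = 2.45 × 2.420 = 5.929 kW.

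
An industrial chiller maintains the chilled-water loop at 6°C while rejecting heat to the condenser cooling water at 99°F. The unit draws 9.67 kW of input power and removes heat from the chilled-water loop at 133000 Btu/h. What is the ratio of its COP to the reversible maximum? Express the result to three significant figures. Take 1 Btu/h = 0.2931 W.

Converting, Q̇_C = 133000 Btu/h = 38.98 kW, so COP_actual = Q̇_C/Ẇ = 38.98/9.670 = 4.031.
In absolute terms T_C = 279.15 K and T_H = 310.37 K, so ΔT = 31.22 K.
COP_Carnot = T_C/ΔT = 279.15/31.22 = 8.941.
η_II = COP_actual/COP_Carnot = 4.031/8.941 = 0.4509.

0.451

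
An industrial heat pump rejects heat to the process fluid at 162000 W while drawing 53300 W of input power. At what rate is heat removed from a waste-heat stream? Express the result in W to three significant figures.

109000 W

For a cyclic device the first law requires Q̇_H = Q̇_C + Ẇ.
Q̇_C = Q̇_H − Ẇ = 108700 W.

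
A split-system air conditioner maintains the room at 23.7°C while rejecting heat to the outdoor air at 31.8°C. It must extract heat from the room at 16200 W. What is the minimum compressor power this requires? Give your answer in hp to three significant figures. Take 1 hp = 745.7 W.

In absolute terms T_C = 296.85 K and T_H = 304.95 K, so ΔT = 8.100 K.
COP_Carnot = T_C/ΔT = 296.85/8.100 = 36.65.
Ẇ_min = Q̇/COP_Carnot = 16200/36.65 = 442.0 W = 0.5928 hp.

0.593 hp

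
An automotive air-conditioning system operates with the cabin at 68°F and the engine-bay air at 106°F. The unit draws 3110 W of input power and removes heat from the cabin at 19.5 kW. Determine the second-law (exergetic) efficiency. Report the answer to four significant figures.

Converting, Q̇_C = 19.50 kW = 19500 W, so COP_actual = Q̇_C/Ẇ = 19500/3110 = 6.270.
In absolute terms T_C = 293.15 K and T_H = 314.26 K, so ΔT = 21.11 K.
COP_Carnot = T_C/ΔT = 293.15/21.11 = 13.89.
η_II = COP_actual/COP_Carnot = 6.270/13.89 = 0.4515.

0.4515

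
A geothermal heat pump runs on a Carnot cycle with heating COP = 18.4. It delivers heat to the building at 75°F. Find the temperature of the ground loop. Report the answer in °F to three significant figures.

COP_HP = T_H/(T_H − T_C) gives T_H − T_C = T_H/COP.
With T_H = 297.04 K, T_C = 297.04 × (1 − 1/18.4) = 280.90 K.
Converting, 280.90 K = 45.94°F.

45.9 °F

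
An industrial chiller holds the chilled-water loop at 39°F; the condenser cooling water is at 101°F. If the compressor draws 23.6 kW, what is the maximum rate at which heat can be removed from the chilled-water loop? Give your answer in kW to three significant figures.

In absolute terms T_C = 277.04 K and T_H = 311.48 K, so ΔT = 34.44 K.
COP_Carnot = T_C/ΔT = 277.04/34.44 = 8.043.
Q̇_max = COP_Carnot × Ẇ = 8.043 × 23.60 kW = 189.8 kW.

190 kW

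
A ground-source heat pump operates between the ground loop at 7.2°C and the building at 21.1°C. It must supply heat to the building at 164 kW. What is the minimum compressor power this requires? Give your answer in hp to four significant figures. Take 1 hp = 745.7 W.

10.39 hp

In absolute terms T_C = 280.35 K and T_H = 294.25 K, so ΔT = 13.90 K.
COP_Carnot = T_H/ΔT = 294.25/13.90 = 21.17.
Ẇ_min = Q̇/COP_Carnot = 164.0/21.17 = 7.747 kW = 10.39 hp.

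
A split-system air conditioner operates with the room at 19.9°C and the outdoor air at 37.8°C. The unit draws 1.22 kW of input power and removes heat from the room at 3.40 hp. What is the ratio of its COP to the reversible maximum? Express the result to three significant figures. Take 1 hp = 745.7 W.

0.127

Converting, Q̇_C = 3.400 hp = 2.535 kW, so COP_actual = Q̇_C/Ẇ = 2.535/1.220 = 2.078.
In absolute terms T_C = 293.05 K and T_H = 310.95 K, so ΔT = 17.90 K.
COP_Carnot = T_C/ΔT = 293.05/17.90 = 16.37.
η_II = COP_actual/COP_Carnot = 2.078/16.37 = 0.1269.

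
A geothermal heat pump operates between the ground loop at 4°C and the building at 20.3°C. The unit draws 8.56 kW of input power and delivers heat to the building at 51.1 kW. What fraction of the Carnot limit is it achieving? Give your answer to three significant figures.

0.332

COP_actual = Q̇_H/Ẇ = 51.10/8.560 = 5.970.
In absolute terms T_C = 277.15 K and T_H = 293.45 K, so ΔT = 16.30 K.
COP_Carnot = T_H/ΔT = 293.45/16.30 = 18.00.
η_II = COP_actual/COP_Carnot = 5.970/18.00 = 0.3316.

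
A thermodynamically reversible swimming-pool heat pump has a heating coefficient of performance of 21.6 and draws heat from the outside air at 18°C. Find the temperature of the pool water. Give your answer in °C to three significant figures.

32.1 °C

COP_HP = T_H/(T_H − T_C) rearranges to T_H = COP·T_C/(COP − 1).
With T_C = 291.15 K, T_H = 21.6 × 291.15/20.60 = 305.28 K.
Converting, 305.28 K = 32.13°C.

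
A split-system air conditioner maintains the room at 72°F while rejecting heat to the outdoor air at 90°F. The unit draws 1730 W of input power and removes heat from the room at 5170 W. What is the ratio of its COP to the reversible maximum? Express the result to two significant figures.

0.10

COP_actual = Q̇_C/Ẇ = 5170/1730 = 2.988.
In absolute terms T_C = 295.37 K and T_H = 305.37 K, so ΔT = 10.00 K.
COP_Carnot = T_C/ΔT = 295.37/10.00 = 29.54.
η_II = COP_actual/COP_Carnot = 2.988/29.54 = 0.1012.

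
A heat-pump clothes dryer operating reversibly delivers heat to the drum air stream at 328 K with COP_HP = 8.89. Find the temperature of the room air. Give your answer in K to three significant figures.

291 K

COP_HP = T_H/(T_H − T_C) gives T_H − T_C = T_H/COP.
With T_H = 328.00 K, T_C = 328.00 × (1 − 1/8.89) = 291.10 K.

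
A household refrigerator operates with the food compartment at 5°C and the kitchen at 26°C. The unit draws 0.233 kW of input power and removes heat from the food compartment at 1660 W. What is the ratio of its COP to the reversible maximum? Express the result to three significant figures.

Converting, Q̇_C = 1660 W = 1.660 kW, so COP_actual = Q̇_C/Ẇ = 1.660/0.2330 = 7.124.
In absolute terms T_C = 278.15 K and T_H = 299.15 K, so ΔT = 21.00 K.
COP_Carnot = T_C/ΔT = 278.15/21.00 = 13.25.
η_II = COP_actual/COP_Carnot = 7.124/13.25 = 0.5379.

0.538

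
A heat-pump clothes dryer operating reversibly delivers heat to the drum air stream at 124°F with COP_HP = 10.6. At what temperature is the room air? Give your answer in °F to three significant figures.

68.9 °F

COP_HP = T_H/(T_H − T_C) gives T_H − T_C = T_H/COP.
With T_H = 324.26 K, T_C = 324.26 × (1 − 1/10.6) = 293.67 K.
Converting, 293.67 K = 68.94°F.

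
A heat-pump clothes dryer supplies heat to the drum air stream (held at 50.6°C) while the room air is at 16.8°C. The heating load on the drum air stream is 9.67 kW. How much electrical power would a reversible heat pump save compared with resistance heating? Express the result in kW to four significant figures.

In absolute terms T_C = 289.95 K and T_H = 323.75 K, so ΔT = 33.80 K.
COP_Carnot = T_H/ΔT = 323.75/33.80 = 9.578.
Resistance heating needs Ẇ_res = Q̇_H = 9.670 kW; the reversible heat pump needs only Ẇ_hp = Q̇_H/COP = 1.010 kW.
Saving = 9.670 − 1.010 = 8.660 kW.

8.660 kW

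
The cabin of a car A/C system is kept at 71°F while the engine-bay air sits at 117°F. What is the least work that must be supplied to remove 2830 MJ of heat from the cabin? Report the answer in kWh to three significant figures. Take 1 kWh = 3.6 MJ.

In absolute terms T_C = 294.82 K and T_H = 320.37 K, so ΔT = 25.56 K.
The reversible limit is COP_R = T_C/ΔT = 11.54, so W_min = Q_C/COP = Q_C·ΔT/T_C.
W_min = 2830 × 25.56/294.82 = 245.3 MJ = 68.14 kWh.

68.1 kWh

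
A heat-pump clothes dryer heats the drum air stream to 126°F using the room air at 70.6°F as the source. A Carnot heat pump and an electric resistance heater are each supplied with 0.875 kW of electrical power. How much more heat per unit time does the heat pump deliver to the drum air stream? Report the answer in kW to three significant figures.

8.38 kW

In absolute terms T_C = 294.59 K and T_H = 325.37 K, so ΔT = 30.78 K.
COP_Carnot = T_H/ΔT = 325.37/30.78 = 10.57.
The heat pump delivers Q̇_H = COP × Ẇ = 9.250 kW; the resistance heater delivers Ẇ = 0.8750 kW.
Extra = (COP − 1)·Ẇ = 8.375 kW.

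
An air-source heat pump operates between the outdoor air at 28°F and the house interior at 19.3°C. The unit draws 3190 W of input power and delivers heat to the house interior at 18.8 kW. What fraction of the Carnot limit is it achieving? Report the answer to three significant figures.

Converting, Q̇_H = 18.80 kW = 18800 W, so COP_actual = Q̇_H/Ẇ = 18800/3190 = 5.893.
In absolute terms T_C = 270.93 K and T_H = 292.45 K, so ΔT = 21.52 K.
COP_Carnot = T_H/ΔT = 292.45/21.52 = 13.59.
η_II = COP_actual/COP_Carnot = 5.893/13.59 = 0.4337.

0.434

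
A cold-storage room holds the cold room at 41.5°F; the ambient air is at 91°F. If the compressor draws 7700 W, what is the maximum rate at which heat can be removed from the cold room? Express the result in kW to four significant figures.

In absolute terms T_C = 278.43 K and T_H = 305.93 K, so ΔT = 27.50 K.
COP_Carnot = T_C/ΔT = 278.43/27.50 = 10.12.
Q̇_max = COP_Carnot × Ẇ = 10.12 × 7700 W = 77960 W = 77.96 kW.

77.96 kW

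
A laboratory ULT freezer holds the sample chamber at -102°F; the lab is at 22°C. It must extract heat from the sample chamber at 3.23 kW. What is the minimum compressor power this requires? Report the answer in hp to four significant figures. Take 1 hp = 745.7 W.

2.102 hp

In absolute terms T_C = 198.71 K and T_H = 295.15 K, so ΔT = 96.44 K.
COP_Carnot = T_C/ΔT = 198.71/96.44 = 2.060.
Ẇ_min = Q̇/COP_Carnot = 3.230/2.060 = 1.568 kW = 2.102 hp.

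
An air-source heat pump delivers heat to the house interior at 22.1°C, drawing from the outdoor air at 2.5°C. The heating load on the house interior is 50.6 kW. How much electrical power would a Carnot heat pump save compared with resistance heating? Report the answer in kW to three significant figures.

47.2 kW

In absolute terms T_C = 275.65 K and T_H = 295.25 K, so ΔT = 19.60 K.
COP_Carnot = T_H/ΔT = 295.25/19.60 = 15.06.
Resistance heating needs Ẇ_res = Q̇_H = 50.60 kW; the reversible heat pump needs only Ẇ_hp = Q̇_H/COP = 3.359 kW.
Saving = 50.60 − 3.359 = 47.24 kW.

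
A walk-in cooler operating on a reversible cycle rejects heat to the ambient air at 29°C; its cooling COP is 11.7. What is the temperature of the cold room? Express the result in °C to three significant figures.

For a Carnot refrigerator COP_R = T_C/(T_H − T_C), so T_C = COP·T_H/(1 + COP).
With T_H = 302.15 K, T_C = 11.7 × 302.15/12.70 = 278.36 K.
Converting, 278.36 K = 5.21°C.

5.21 °C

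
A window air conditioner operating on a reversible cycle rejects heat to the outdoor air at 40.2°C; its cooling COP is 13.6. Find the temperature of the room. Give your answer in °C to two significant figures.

For a Carnot refrigerator COP_R = T_C/(T_H − T_C), so T_C = COP·T_H/(1 + COP).
With T_H = 313.35 K, T_C = 13.6 × 313.35/14.60 = 291.89 K.
Converting, 291.89 K = 18.74°C.

19 °C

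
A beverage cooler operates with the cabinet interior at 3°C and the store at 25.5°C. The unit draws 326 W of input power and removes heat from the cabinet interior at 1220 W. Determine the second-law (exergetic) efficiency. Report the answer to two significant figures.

COP_actual = Q̇_C/Ẇ = 1220/326.0 = 3.742.
In absolute terms T_C = 276.15 K and T_H = 298.65 K, so ΔT = 22.50 K.
COP_Carnot = T_C/ΔT = 276.15/22.50 = 12.27.
η_II = COP_actual/COP_Carnot = 3.742/12.27 = 0.3049.

0.30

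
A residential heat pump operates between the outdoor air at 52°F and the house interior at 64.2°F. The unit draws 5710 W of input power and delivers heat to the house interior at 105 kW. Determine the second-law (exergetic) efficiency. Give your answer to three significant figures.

Converting, Q̇_H = 105.0 kW = 105000 W, so COP_actual = Q̇_H/Ẇ = 105000/5710 = 18.39.
In absolute terms T_C = 284.26 K and T_H = 291.04 K, so ΔT = 6.778 K.
COP_Carnot = T_H/ΔT = 291.04/6.778 = 42.94.
η_II = COP_actual/COP_Carnot = 18.39/42.94 = 0.4282.

0.428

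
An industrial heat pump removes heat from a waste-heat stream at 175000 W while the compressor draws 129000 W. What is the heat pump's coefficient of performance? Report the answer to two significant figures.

The first law gives Q̇_H = Q̇_C + Ẇ, so the three rates are Q̇_C = 175000, Q̇_H = 304000, Ẇ = 129000 W.
COP_HP = Q̇_H/Ẇ = 304000/129000 = 2.357.

2.4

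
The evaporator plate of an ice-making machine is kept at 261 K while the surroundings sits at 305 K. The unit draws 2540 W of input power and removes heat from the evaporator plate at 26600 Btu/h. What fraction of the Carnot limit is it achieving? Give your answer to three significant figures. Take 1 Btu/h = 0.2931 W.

0.517

Converting, Q̇_C = 26600 Btu/h = 7796 W, so COP_actual = Q̇_C/Ẇ = 7796/2540 = 3.069.
The reservoir spacing is ΔT = 305 − 261 = 44.00 K.
COP_Carnot = T_C/ΔT = 261.00/44.00 = 5.932.
η_II = COP_actual/COP_Carnot = 3.069/5.932 = 0.5175.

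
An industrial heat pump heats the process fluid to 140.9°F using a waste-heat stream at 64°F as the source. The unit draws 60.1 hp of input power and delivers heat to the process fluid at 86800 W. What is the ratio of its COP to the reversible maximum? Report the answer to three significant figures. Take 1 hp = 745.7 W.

Converting, Q̇_H = 86800 W = 116.4 hp, so COP_actual = Q̇_H/Ẇ = 116.4/60.10 = 1.937.
In absolute terms T_C = 290.93 K and T_H = 333.65 K, so ΔT = 42.72 K.
COP_Carnot = T_H/ΔT = 333.65/42.72 = 7.810.
η_II = COP_actual/COP_Carnot = 1.937/7.810 = 0.2480.

0.248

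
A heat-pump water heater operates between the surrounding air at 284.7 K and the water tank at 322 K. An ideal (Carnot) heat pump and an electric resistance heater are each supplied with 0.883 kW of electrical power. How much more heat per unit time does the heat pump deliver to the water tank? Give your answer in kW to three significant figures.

The reservoir spacing is ΔT = 322 − 284.7 = 37.30 K.
COP_Carnot = T_H/ΔT = 322.00/37.30 = 8.633.
The heat pump delivers Q̇_H = COP × Ẇ = 7.623 kW; the resistance heater delivers Ẇ = 0.8830 kW.
Extra = (COP − 1)·Ẇ = 6.740 kW.

6.74 kW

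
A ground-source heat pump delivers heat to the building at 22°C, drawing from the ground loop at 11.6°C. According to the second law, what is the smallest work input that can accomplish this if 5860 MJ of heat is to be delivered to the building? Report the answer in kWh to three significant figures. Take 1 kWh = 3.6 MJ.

57.4 kWh

In absolute terms T_C = 284.75 K and T_H = 295.15 K, so ΔT = 10.40 K.
The reversible limit is COP_HP = T_H/ΔT = 28.38, so W_min = Q_H/COP = Q_H·ΔT/T_H.
W_min = 5860 × 10.40/295.15 = 206.5 MJ = 57.36 kWh.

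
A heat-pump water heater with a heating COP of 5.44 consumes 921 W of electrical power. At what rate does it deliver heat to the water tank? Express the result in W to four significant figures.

Q̇_H = COP_HP × Ẇ = 5.44 × 921.0 = 5010 W.

5010 W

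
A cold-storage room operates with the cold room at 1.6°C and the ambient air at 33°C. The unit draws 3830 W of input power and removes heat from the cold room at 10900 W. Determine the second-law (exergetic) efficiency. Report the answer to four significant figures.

0.3253

COP_actual = Q̇_C/Ẇ = 10900/3830 = 2.846.
In absolute terms T_C = 274.75 K and T_H = 306.15 K, so ΔT = 31.40 K.
COP_Carnot = T_C/ΔT = 274.75/31.40 = 8.750.
η_II = COP_actual/COP_Carnot = 2.846/8.750 = 0.3253.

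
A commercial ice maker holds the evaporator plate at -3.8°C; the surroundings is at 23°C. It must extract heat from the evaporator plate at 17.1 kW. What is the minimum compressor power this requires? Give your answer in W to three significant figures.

1700 W

In absolute terms T_C = 269.35 K and T_H = 296.15 K, so ΔT = 26.80 K.
COP_Carnot = T_C/ΔT = 269.35/26.80 = 10.05.
Ẇ_min = Q̇/COP_Carnot = 17.10/10.05 = 1.701 kW = 1701 W.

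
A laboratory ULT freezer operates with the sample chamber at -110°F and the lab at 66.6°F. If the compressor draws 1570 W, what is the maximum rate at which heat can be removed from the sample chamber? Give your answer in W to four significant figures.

3109 W

In absolute terms T_C = 194.26 K and T_H = 292.37 K, so ΔT = 98.11 K.
COP_Carnot = T_C/ΔT = 194.26/98.11 = 1.980.
Q̇_max = COP_Carnot × Ẇ = 1.980 × 1570 W = 3109 W.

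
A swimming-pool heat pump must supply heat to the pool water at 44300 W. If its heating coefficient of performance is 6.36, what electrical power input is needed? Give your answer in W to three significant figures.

6970 W

Ẇ = Q̇_H/COP_HP = 44300/6.36 = 6965 W.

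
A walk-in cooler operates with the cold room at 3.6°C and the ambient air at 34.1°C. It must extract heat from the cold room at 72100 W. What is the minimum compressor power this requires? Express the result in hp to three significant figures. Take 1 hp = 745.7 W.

10.7 hp

In absolute terms T_C = 276.75 K and T_H = 307.25 K, so ΔT = 30.50 K.
COP_Carnot = T_C/ΔT = 276.75/30.50 = 9.074.
Ẇ_min = Q̇/COP_Carnot = 72100/9.074 = 7946 W = 10.66 hp.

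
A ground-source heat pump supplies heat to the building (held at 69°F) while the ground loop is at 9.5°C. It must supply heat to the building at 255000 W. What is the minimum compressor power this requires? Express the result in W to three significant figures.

9600 W

In absolute terms T_C = 282.65 K and T_H = 293.71 K, so ΔT = 11.06 K.
COP_Carnot = T_H/ΔT = 293.71/11.06 = 26.57.
Ẇ_min = Q̇/COP_Carnot = 255000/26.57 = 9599 W.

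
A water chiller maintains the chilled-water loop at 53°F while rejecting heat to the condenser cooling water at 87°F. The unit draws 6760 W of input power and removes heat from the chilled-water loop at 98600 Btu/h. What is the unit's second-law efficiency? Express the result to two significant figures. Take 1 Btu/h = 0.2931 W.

0.28

Converting, Q̇_C = 98600 Btu/h = 28900 W, so COP_actual = Q̇_C/Ẇ = 28900/6760 = 4.275.
In absolute terms T_C = 284.82 K and T_H = 303.71 K, so ΔT = 18.89 K.
COP_Carnot = T_C/ΔT = 284.82/18.89 = 15.08.
η_II = COP_actual/COP_Carnot = 4.275/15.08 = 0.2835.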